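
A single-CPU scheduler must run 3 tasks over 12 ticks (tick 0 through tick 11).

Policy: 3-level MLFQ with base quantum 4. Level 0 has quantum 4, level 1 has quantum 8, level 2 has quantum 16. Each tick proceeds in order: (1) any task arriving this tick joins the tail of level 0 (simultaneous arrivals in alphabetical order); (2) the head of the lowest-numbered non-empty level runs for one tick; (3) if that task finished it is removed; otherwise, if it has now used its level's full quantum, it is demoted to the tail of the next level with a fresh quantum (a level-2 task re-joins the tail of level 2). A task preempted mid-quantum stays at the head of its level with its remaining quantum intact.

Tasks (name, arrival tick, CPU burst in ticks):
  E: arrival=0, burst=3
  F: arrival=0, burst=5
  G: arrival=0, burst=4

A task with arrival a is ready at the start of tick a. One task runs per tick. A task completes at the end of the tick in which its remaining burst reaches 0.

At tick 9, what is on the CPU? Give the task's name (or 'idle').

t=0: L0/L1/L2 = EFG/-/- → run E
t=1: L0/L1/L2 = EFG/-/- → run E
t=2: L0/L1/L2 = EFG/-/- → run E
t=3: L0/L1/L2 = FG/-/- → run F
t=4: L0/L1/L2 = FG/-/- → run F
t=5: L0/L1/L2 = FG/-/- → run F
t=6: L0/L1/L2 = FG/-/- → run F
t=7: L0/L1/L2 = G/F/- → run G
t=8: L0/L1/L2 = G/F/- → run G
t=9: L0/L1/L2 = G/F/- → run G
t=10: L0/L1/L2 = G/F/- → run G
t=11: L0/L1/L2 = -/F/- → run F

running at tick 9 = G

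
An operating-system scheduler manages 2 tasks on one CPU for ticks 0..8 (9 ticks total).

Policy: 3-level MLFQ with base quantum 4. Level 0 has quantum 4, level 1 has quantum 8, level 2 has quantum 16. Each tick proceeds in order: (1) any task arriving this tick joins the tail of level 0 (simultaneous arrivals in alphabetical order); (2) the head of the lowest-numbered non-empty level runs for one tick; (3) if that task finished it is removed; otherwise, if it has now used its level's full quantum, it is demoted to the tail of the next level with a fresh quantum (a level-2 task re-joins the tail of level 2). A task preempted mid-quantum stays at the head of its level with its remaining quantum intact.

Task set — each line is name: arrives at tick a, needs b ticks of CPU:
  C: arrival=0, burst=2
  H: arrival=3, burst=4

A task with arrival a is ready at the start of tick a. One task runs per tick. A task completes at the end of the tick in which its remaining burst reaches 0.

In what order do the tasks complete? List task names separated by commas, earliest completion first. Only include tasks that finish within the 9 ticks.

completion order = C, H

t=0: L0/L1/L2 = C/-/- → run C
t=1: L0/L1/L2 = C/-/- → run C
t=2: (idle)
t=3: L0/L1/L2 = H/-/- → run H
t=4: L0/L1/L2 = H/-/- → run H
t=5: L0/L1/L2 = H/-/- → run H
t=6: L0/L1/L2 = H/-/- → run H
t=7: (idle)
t=8: (idle)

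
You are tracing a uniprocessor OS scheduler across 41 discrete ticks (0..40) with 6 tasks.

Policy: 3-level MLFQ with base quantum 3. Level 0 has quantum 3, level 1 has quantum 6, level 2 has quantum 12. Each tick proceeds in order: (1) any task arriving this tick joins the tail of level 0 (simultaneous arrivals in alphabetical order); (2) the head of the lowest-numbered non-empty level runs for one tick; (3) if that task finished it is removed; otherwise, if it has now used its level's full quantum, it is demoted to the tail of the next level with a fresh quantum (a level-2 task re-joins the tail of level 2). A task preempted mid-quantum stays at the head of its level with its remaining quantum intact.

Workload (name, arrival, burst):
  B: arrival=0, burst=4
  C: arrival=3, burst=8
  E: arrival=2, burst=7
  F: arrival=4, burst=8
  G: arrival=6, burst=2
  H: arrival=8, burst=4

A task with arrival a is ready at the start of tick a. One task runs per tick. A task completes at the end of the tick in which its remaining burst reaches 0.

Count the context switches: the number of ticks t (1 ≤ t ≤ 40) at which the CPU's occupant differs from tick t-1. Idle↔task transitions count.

t=0: L0/L1/L2 = B/-/- → run B
t=1: L0/L1/L2 = B/-/- → run B
t=2: L0/L1/L2 = BE/-/- → run B
t=3: L0/L1/L2 = EC/B/- → run E
t=4: L0/L1/L2 = ECF/B/- → run E
t=5: L0/L1/L2 = ECF/B/- → run E
t=6: L0/L1/L2 = CFG/BE/- → run C
t=7: L0/L1/L2 = CFG/BE/- → run C
t=8: L0/L1/L2 = CFGH/BE/- → run C
t=9: L0/L1/L2 = FGH/BEC/- → run F
t=10: L0/L1/L2 = FGH/BEC/- → run F
t=11: L0/L1/L2 = FGH/BEC/- → run F
t=12: L0/L1/L2 = GH/BECF/- → run G
t=13: L0/L1/L2 = GH/BECF/- → run G
t=14: L0/L1/L2 = H/BECF/- → run H
t=15: L0/L1/L2 = H/BECF/- → run H
t=16: L0/L1/L2 = H/BECF/- → run H
t=17: L0/L1/L2 = -/BECFH/- → run B
t=18: L0/L1/L2 = -/ECFH/- → run E
t=19: L0/L1/L2 = -/ECFH/- → run E
t=20: L0/L1/L2 = -/ECFH/- → run E
t=21: L0/L1/L2 = -/ECFH/- → run E
t=22: L0/L1/L2 = -/CFH/- → run C
t=23: L0/L1/L2 = -/CFH/- → run C
t=24: L0/L1/L2 = -/CFH/- → run C
t=25: L0/L1/L2 = -/CFH/- → run C
t=26: L0/L1/L2 = -/CFH/- → run C
t=27: L0/L1/L2 = -/FH/- → run F
t=28: L0/L1/L2 = -/FH/- → run F
t=29: L0/L1/L2 = -/FH/- → run F
t=30: L0/L1/L2 = -/FH/- → run F
t=31: L0/L1/L2 = -/FH/- → run F
t=32: L0/L1/L2 = -/H/- → run H
t=33: (idle)
t=34: (idle)
t=35: (idle)
t=36: (idle)
t=37: (idle)
t=38: (idle)
t=39: (idle)
t=40: (idle)

context switches = 11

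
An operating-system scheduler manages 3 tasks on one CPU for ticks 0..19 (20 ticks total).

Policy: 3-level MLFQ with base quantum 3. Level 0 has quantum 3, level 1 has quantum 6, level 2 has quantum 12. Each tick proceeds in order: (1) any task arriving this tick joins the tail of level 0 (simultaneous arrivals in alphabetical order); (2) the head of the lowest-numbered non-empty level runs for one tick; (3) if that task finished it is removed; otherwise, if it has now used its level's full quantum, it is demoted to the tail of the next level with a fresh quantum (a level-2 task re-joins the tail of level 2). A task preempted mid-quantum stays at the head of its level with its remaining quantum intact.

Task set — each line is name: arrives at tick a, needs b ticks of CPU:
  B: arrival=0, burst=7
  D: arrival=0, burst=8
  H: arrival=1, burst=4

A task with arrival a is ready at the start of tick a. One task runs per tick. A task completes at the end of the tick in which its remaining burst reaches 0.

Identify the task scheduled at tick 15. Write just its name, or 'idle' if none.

t=0: L0/L1/L2 = BD/-/- → run B
t=1: L0/L1/L2 = BDH/-/- → run B
t=2: L0/L1/L2 = BDH/-/- → run B
t=3: L0/L1/L2 = DH/B/- → run D
t=4: L0/L1/L2 = DH/B/- → run D
t=5: L0/L1/L2 = DH/B/- → run D
t=6: L0/L1/L2 = H/BD/- → run H
t=7: L0/L1/L2 = H/BD/- → run H
t=8: L0/L1/L2 = H/BD/- → run H
t=9: L0/L1/L2 = -/BDH/- → run B
t=10: L0/L1/L2 = -/BDH/- → run B
t=11: L0/L1/L2 = -/BDH/- → run B
t=12: L0/L1/L2 = -/BDH/- → run B
t=13: L0/L1/L2 = -/DH/- → run D
t=14: L0/L1/L2 = -/DH/- → run D
t=15: L0/L1/L2 = -/DH/- → run D
t=16: L0/L1/L2 = -/DH/- → run D
t=17: L0/L1/L2 = -/DH/- → run D
t=18: L0/L1/L2 = -/H/- → run H
t=19: (idle)

running at tick 15 = D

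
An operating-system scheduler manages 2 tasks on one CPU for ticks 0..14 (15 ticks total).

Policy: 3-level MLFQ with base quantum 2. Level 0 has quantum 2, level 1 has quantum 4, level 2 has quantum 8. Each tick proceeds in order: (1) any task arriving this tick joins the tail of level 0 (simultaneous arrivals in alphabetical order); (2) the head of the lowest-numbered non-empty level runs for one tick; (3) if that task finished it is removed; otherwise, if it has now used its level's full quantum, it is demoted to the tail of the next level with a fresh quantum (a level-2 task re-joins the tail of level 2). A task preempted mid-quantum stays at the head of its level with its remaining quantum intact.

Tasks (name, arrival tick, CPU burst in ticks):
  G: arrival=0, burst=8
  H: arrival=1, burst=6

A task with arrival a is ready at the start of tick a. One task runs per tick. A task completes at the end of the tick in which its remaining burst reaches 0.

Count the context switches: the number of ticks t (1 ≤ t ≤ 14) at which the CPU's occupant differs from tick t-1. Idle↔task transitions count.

t=0: L0/L1/L2 = G/-/- → run G
t=1: L0/L1/L2 = GH/-/- → run G
t=2: L0/L1/L2 = H/G/- → run H
t=3: L0/L1/L2 = H/G/- → run H
t=4: L0/L1/L2 = -/GH/- → run G
t=5: L0/L1/L2 = -/GH/- → run G
t=6: L0/L1/L2 = -/GH/- → run G
t=7: L0/L1/L2 = -/GH/- → run G
t=8: L0/L1/L2 = -/H/G → run H
t=9: L0/L1/L2 = -/H/G → run H
t=10: L0/L1/L2 = -/H/G → run H
t=11: L0/L1/L2 = -/H/G → run H
t=12: L0/L1/L2 = -/-/G → run G
t=13: L0/L1/L2 = -/-/G → run G
t=14: (idle)

context switches = 5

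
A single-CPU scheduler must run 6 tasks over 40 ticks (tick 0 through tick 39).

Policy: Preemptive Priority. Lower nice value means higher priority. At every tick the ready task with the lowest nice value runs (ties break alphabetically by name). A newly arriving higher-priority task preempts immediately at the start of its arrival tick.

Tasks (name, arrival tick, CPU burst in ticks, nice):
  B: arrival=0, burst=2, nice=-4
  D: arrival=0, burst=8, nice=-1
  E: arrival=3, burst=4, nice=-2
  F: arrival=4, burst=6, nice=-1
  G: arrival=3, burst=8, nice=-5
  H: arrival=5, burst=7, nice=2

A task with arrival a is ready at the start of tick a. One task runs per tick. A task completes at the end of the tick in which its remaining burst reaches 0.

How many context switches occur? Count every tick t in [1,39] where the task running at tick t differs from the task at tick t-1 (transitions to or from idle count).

t=0: ready={B,D} → run B
t=1: ready={B,D} → run B
t=2: ready={D} → run D
t=3: ready={D,E,G} → run G
t=4: ready={D,E,F,G} → run G
t=5: ready={D,E,F,G,H} → run G
t=6: ready={D,E,F,G,H} → run G
t=7: ready={D,E,F,G,H} → run G
t=8: ready={D,E,F,G,H} → run G
t=9: ready={D,E,F,G,H} → run G
t=10: ready={D,E,F,G,H} → run G
t=11: ready={D,E,F,H} → run E
t=12: ready={D,E,F,H} → run E
t=13: ready={D,E,F,H} → run E
t=14: ready={D,E,F,H} → run E
t=15: ready={D,F,H} → run D
t=16: ready={D,F,H} → run D
t=17: ready={D,F,H} → run D
t=18: ready={D,F,H} → run D
t=19: ready={D,F,H} → run D
t=20: ready={D,F,H} → run D
t=21: ready={D,F,H} → run D
t=22: ready={F,H} → run F
t=23: ready={F,H} → run F
t=24: ready={F,H} → run F
t=25: ready={F,H} → run F
t=26: ready={F,H} → run F
t=27: ready={F,H} → run F
t=28: ready={H} → run H
t=29: ready={H} → run H
t=30: ready={H} → run H
t=31: ready={H} → run H
t=32: ready={H} → run H
t=33: ready={H} → run H
t=34: ready={H} → run H
t=35: (idle)
t=36: (idle)
t=37: (idle)
t=38: (idle)
t=39: (idle)

context switches = 7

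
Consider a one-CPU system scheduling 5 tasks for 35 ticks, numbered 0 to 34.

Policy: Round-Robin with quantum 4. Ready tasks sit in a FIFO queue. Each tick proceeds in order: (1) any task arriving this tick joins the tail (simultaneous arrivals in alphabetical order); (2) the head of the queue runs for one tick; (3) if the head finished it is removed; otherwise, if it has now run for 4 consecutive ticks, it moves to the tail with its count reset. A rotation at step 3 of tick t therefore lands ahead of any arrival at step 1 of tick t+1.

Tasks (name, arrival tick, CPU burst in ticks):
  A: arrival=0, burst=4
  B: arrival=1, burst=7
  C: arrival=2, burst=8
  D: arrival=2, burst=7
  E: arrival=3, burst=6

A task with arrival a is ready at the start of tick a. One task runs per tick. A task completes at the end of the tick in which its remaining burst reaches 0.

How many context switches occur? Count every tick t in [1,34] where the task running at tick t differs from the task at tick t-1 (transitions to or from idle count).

t=0: queue=[A] q_used=0 → run A
t=1: queue=[A,B] q_used=1 → run A
t=2: queue=[A,B,C,D] q_used=2 → run A
t=3: queue=[A,B,C,D,E] q_used=3 → run A
t=4: queue=[B,C,D,E] q_used=0 → run B
t=5: queue=[B,C,D,E] q_used=1 → run B
t=6: queue=[B,C,D,E] q_used=2 → run B
t=7: queue=[B,C,D,E] q_used=3 → run B
t=8: queue=[C,D,E,B] q_used=0 → run C
t=9: queue=[C,D,E,B] q_used=1 → run C
t=10: queue=[C,D,E,B] q_used=2 → run C
t=11: queue=[C,D,E,B] q_used=3 → run C
t=12: queue=[D,E,B,C] q_used=0 → run D
t=13: queue=[D,E,B,C] q_used=1 → run D
t=14: queue=[D,E,B,C] q_used=2 → run D
t=15: queue=[D,E,B,C] q_used=3 → run D
t=16: queue=[E,B,C,D] q_used=0 → run E
t=17: queue=[E,B,C,D] q_used=1 → run E
t=18: queue=[E,B,C,D] q_used=2 → run E
t=19: queue=[E,B,C,D] q_used=3 → run E
t=20: queue=[B,C,D,E] q_used=0 → run B
t=21: queue=[B,C,D,E] q_used=1 → run B
t=22: queue=[B,C,D,E] q_used=2 → run B
t=23: queue=[C,D,E] q_used=0 → run C
t=24: queue=[C,D,E] q_used=1 → run C
t=25: queue=[C,D,E] q_used=2 → run C
t=26: queue=[C,D,E] q_used=3 → run C
t=27: queue=[D,E] q_used=0 → run D
t=28: queue=[D,E] q_used=1 → run D
t=29: queue=[D,E] q_used=2 → run D
t=30: queue=[E] q_used=0 → run E
t=31: queue=[E] q_used=1 → run E
t=32: (idle)
t=33: (idle)
t=34: (idle)

context switches = 9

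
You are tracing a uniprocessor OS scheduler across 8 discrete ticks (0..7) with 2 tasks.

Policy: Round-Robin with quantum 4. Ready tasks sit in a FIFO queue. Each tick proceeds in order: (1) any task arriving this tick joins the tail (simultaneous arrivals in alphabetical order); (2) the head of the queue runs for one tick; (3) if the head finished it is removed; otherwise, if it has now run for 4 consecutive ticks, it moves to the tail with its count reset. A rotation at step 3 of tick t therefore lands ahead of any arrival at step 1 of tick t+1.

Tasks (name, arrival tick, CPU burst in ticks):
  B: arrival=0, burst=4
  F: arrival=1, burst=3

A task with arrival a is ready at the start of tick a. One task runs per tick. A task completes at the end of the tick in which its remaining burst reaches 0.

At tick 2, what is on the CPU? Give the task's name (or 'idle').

t=0: queue=[B] q_used=0 → run B
t=1: queue=[B,F] q_used=1 → run B
t=2: queue=[B,F] q_used=2 → run B
t=3: queue=[B,F] q_used=3 → run B
t=4: queue=[F] q_used=0 → run F
t=5: queue=[F] q_used=1 → run F
t=6: queue=[F] q_used=2 → run F
t=7: (idle)

running at tick 2 = B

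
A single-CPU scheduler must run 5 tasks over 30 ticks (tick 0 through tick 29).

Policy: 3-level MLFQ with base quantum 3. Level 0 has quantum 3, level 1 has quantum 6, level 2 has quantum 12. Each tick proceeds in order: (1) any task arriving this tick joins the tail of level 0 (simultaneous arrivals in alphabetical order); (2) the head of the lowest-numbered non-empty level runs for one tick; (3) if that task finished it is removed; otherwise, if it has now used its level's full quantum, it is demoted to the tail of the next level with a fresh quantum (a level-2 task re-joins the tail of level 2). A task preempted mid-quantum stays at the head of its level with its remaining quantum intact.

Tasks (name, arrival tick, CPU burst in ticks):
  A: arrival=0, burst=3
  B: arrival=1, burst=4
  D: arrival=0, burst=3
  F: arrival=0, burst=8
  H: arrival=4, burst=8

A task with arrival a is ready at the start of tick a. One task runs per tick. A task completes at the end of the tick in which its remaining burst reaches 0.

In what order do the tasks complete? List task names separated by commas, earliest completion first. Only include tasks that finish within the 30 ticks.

t=0: L0/L1/L2 = ADF/-/- → run A
t=1: L0/L1/L2 = ADFB/-/- → run A
t=2: L0/L1/L2 = ADFB/-/- → run A
t=3: L0/L1/L2 = DFB/-/- → run D
t=4: L0/L1/L2 = DFBH/-/- → run D
t=5: L0/L1/L2 = DFBH/-/- → run D
t=6: L0/L1/L2 = FBH/-/- → run F
t=7: L0/L1/L2 = FBH/-/- → run F
t=8: L0/L1/L2 = FBH/-/- → run F
t=9: L0/L1/L2 = BH/F/- → run B
t=10: L0/L1/L2 = BH/F/- → run B
t=11: L0/L1/L2 = BH/F/- → run B
t=12: L0/L1/L2 = H/FB/- → run H
t=13: L0/L1/L2 = H/FB/- → run H
t=14: L0/L1/L2 = H/FB/- → run H
t=15: L0/L1/L2 = -/FBH/- → run F
t=16: L0/L1/L2 = -/FBH/- → run F
t=17: L0/L1/L2 = -/FBH/- → run F
t=18: L0/L1/L2 = -/FBH/- → run F
t=19: L0/L1/L2 = -/FBH/- → run F
t=20: L0/L1/L2 = -/BH/- → run B
t=21: L0/L1/L2 = -/H/- → run H
t=22: L0/L1/L2 = -/H/- → run H
t=23: L0/L1/L2 = -/H/- → run H
t=24: L0/L1/L2 = -/H/- → run H
t=25: L0/L1/L2 = -/H/- → run H
t=26: (idle)
t=27: (idle)
t=28: (idle)
t=29: (idle)

completion order = A, D, F, B, H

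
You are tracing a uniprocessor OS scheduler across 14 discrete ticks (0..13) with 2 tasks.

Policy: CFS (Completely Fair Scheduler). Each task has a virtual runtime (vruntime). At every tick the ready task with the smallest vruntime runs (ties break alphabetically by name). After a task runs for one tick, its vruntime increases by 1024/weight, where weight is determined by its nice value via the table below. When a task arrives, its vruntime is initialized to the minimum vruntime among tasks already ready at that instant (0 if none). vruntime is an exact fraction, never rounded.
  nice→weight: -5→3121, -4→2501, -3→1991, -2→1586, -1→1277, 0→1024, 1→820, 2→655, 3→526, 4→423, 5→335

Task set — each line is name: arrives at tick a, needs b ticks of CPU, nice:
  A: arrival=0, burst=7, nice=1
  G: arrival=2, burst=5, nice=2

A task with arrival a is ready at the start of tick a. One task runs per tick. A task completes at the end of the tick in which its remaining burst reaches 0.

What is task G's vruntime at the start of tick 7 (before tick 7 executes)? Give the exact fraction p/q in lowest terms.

vruntime(G, start of tick 7) = 30208/5371

t=0: vr[A=0] → run A
t=1: vr[A=256/205] → run A
t=2: vr[A=512/205 G=512/205] → run A
t=3: vr[A=768/205 G=512/205] → run G
t=4: vr[A=768/205 G=109056/26855] → run A
t=5: vr[A=1024/205 G=109056/26855] → run G
t=6: vr[A=1024/205 G=30208/5371] → run A
t=7: vr[A=256/41 G=30208/5371] → run G
t=8: vr[A=256/41 G=193024/26855] → run A
t=9: vr[A=1536/205 G=193024/26855] → run G
t=10: vr[A=1536/205 G=235008/26855] → run A
t=11: vr[G=235008/26855] → run G
t=12: (idle)
t=13: (idle)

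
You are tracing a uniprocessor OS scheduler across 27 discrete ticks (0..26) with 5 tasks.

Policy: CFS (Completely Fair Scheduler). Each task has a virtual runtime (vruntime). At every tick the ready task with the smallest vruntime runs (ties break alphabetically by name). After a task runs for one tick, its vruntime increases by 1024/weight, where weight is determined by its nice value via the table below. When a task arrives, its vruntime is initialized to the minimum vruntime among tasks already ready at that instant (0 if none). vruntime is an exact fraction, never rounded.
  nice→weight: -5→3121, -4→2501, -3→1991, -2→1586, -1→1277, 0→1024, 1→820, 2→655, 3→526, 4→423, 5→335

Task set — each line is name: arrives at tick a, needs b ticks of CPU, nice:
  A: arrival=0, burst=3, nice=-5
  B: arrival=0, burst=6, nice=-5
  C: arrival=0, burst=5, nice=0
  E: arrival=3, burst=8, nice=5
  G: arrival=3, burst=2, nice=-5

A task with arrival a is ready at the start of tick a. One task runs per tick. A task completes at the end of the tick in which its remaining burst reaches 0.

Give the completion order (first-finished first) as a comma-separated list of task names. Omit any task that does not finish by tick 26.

completion order = A, G, B, C, E

t=0: vr[A=0 B=0 C=0] → run A
t=1: vr[A=1024/3121 B=0 C=0] → run B
t=2: vr[A=1024/3121 B=1024/3121 C=0] → run C
t=3: vr[A=1024/3121 B=1024/3121 C=1 E=1024/3121 G=1024/3121] → run A
t=4: vr[A=2048/3121 B=1024/3121 C=1 E=1024/3121 G=1024/3121] → run B
t=5: vr[A=2048/3121 B=2048/3121 C=1 E=1024/3121 G=1024/3121] → run E
t=6: vr[A=2048/3121 B=2048/3121 C=1 E=3538944/1045535 G=1024/3121] → run G
t=7: vr[A=2048/3121 B=2048/3121 C=1 E=3538944/1045535 G=2048/3121] → run A
t=8: vr[B=2048/3121 C=1 E=3538944/1045535 G=2048/3121] → run B
t=9: vr[B=3072/3121 C=1 E=3538944/1045535 G=2048/3121] → run G
t=10: vr[B=3072/3121 C=1 E=3538944/1045535] → run B
t=11: vr[B=4096/3121 C=1 E=3538944/1045535] → run C
t=12: vr[B=4096/3121 C=2 E=3538944/1045535] → run B
t=13: vr[B=5120/3121 C=2 E=3538944/1045535] → run B
t=14: vr[C=2 E=3538944/1045535] → run C
t=15: vr[C=3 E=3538944/1045535] → run C
t=16: vr[C=4 E=3538944/1045535] → run E
t=17: vr[C=4 E=6734848/1045535] → run C
t=18: vr[E=6734848/1045535] → run E
t=19: vr[E=9930752/1045535] → run E
t=20: vr[E=13126656/1045535] → run E
t=21: vr[E=3264512/209107] → run E
t=22: vr[E=19518464/1045535] → run E
t=23: vr[E=22714368/1045535] → run E
t=24: (idle)
t=25: (idle)
t=26: (idle)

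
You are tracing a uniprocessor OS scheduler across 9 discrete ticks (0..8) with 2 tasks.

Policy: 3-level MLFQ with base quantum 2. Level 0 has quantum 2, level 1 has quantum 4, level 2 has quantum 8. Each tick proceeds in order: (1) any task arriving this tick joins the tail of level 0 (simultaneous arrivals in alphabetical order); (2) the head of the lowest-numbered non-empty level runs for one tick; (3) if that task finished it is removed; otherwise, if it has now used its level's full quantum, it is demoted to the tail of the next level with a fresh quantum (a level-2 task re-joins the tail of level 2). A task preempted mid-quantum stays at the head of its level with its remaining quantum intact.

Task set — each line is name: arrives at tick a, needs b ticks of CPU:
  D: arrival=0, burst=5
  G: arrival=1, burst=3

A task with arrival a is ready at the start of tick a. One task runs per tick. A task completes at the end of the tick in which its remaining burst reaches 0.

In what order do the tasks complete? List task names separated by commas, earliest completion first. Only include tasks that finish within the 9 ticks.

completion order = D, G

t=0: L0/L1/L2 = D/-/- → run D
t=1: L0/L1/L2 = DG/-/- → run D
t=2: L0/L1/L2 = G/D/- → run G
t=3: L0/L1/L2 = G/D/- → run G
t=4: L0/L1/L2 = -/DG/- → run D
t=5: L0/L1/L2 = -/DG/- → run D
t=6: L0/L1/L2 = -/DG/- → run D
t=7: L0/L1/L2 = -/G/- → run G
t=8: (idle)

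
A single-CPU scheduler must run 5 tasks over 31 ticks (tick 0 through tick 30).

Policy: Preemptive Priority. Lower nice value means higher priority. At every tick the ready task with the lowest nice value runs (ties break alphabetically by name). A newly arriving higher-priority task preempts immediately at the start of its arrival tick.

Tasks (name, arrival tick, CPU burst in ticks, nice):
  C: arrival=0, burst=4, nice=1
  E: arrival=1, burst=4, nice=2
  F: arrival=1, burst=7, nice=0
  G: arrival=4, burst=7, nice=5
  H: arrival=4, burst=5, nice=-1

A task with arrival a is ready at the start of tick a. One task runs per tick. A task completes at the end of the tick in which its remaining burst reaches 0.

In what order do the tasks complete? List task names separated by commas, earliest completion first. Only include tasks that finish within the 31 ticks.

completion order = H, F, C, E, G

t=0: ready={C} → run C
t=1: ready={C,E,F} → run F
t=2: ready={C,E,F} → run F
t=3: ready={C,E,F} → run F
t=4: ready={C,E,F,G,H} → run H
t=5: ready={C,E,F,G,H} → run H
t=6: ready={C,E,F,G,H} → run H
t=7: ready={C,E,F,G,H} → run H
t=8: ready={C,E,F,G,H} → run H
t=9: ready={C,E,F,G} → run F
t=10: ready={C,E,F,G} → run F
t=11: ready={C,E,F,G} → run F
t=12: ready={C,E,F,G} → run F
t=13: ready={C,E,G} → run C
t=14: ready={C,E,G} → run C
t=15: ready={C,E,G} → run C
t=16: ready={E,G} → run E
t=17: ready={E,G} → run E
t=18: ready={E,G} → run E
t=19: ready={E,G} → run E
t=20: ready={G} → run G
t=21: ready={G} → run G
t=22: ready={G} → run G
t=23: ready={G} → run G
t=24: ready={G} → run G
t=25: ready={G} → run G
t=26: ready={G} → run G
t=27: (idle)
t=28: (idle)
t=29: (idle)
t=30: (idle)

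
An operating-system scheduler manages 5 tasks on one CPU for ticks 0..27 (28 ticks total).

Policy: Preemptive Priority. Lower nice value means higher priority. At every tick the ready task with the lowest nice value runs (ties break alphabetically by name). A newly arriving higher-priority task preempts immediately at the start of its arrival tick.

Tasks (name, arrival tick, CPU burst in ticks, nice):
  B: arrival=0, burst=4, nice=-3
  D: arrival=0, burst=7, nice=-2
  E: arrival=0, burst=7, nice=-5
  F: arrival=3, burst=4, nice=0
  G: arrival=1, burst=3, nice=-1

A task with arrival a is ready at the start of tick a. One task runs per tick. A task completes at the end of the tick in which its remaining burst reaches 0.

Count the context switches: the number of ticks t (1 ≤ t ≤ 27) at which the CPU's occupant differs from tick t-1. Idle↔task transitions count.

t=0: ready={B,D,E} → run E
t=1: ready={B,D,E,G} → run E
t=2: ready={B,D,E,G} → run E
t=3: ready={B,D,E,F,G} → run E
t=4: ready={B,D,E,F,G} → run E
t=5: ready={B,D,E,F,G} → run E
t=6: ready={B,D,E,F,G} → run E
t=7: ready={B,D,F,G} → run B
t=8: ready={B,D,F,G} → run B
t=9: ready={B,D,F,G} → run B
t=10: ready={B,D,F,G} → run B
t=11: ready={D,F,G} → run D
t=12: ready={D,F,G} → run D
t=13: ready={D,F,G} → run D
t=14: ready={D,F,G} → run D
t=15: ready={D,F,G} → run D
t=16: ready={D,F,G} → run D
t=17: ready={D,F,G} → run D
t=18: ready={F,G} → run G
t=19: ready={F,G} → run G
t=20: ready={F,G} → run G
t=21: ready={F} → run F
t=22: ready={F} → run F
t=23: ready={F} → run F
t=24: ready={F} → run F
t=25: (idle)
t=26: (idle)
t=27: (idle)

context switches = 5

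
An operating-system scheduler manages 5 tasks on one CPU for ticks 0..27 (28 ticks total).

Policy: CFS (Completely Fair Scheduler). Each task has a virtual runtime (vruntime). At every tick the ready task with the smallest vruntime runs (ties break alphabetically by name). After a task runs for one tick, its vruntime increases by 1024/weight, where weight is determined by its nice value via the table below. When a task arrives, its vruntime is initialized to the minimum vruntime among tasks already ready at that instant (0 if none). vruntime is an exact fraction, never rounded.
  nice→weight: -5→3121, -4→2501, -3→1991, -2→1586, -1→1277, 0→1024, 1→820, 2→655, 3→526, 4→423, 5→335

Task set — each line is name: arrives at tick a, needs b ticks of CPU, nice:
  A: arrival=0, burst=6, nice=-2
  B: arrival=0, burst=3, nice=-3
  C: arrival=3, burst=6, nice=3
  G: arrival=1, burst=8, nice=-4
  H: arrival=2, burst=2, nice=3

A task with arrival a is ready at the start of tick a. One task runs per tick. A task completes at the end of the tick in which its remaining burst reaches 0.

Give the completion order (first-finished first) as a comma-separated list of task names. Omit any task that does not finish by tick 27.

completion order = B, H, G, A, C

t=0: vr[A=0 B=0] → run A
t=1: vr[A=512/793 B=0 G=0] → run B
t=2: vr[A=512/793 B=1024/1991 G=0 H=0] → run G
t=3: vr[A=512/793 B=1024/1991 C=0 G=1024/2501 H=0] → run C
t=4: vr[A=512/793 B=1024/1991 C=512/263 G=1024/2501 H=0] → run H
t=5: vr[A=512/793 B=1024/1991 C=512/263 G=1024/2501 H=512/263] → run G
t=6: vr[A=512/793 B=1024/1991 C=512/263 G=2048/2501 H=512/263] → run B
t=7: vr[A=512/793 B=2048/1991 C=512/263 G=2048/2501 H=512/263] → run A
t=8: vr[A=1024/793 B=2048/1991 C=512/263 G=2048/2501 H=512/263] → run G
t=9: vr[A=1024/793 B=2048/1991 C=512/263 G=3072/2501 H=512/263] → run B
t=10: vr[A=1024/793 C=512/263 G=3072/2501 H=512/263] → run G
t=11: vr[A=1024/793 C=512/263 G=4096/2501 H=512/263] → run A
t=12: vr[A=1536/793 C=512/263 G=4096/2501 H=512/263] → run G
t=13: vr[A=1536/793 C=512/263 G=5120/2501 H=512/263] → run A
t=14: vr[A=2048/793 C=512/263 G=5120/2501 H=512/263] → run C
t=15: vr[A=2048/793 C=1024/263 G=5120/2501 H=512/263] → run H
t=16: vr[A=2048/793 C=1024/263 G=5120/2501] → run G
t=17: vr[A=2048/793 C=1024/263 G=6144/2501] → run G
t=18: vr[A=2048/793 C=1024/263 G=7168/2501] → run A
t=19: vr[A=2560/793 C=1024/263 G=7168/2501] → run G
t=20: vr[A=2560/793 C=1024/263] → run A
t=21: vr[C=1024/263] → run C
t=22: vr[C=1536/263] → run C
t=23: vr[C=2048/263] → run C
t=24: vr[C=2560/263] → run C
t=25: (idle)
t=26: (idle)
t=27: (idle)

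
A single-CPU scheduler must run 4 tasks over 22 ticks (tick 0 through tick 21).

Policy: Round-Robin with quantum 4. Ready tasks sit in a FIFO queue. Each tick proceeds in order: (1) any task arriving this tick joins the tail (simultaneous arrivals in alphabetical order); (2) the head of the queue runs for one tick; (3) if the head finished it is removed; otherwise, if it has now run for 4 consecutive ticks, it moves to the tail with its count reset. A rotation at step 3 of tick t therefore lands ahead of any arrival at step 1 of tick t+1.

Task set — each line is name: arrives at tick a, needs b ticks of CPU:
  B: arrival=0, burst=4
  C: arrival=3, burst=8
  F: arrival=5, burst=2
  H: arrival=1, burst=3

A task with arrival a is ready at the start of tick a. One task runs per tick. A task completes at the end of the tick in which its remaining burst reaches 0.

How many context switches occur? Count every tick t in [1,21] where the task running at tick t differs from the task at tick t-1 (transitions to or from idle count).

context switches = 5

t=0: queue=[B] q_used=0 → run B
t=1: queue=[B,H] q_used=1 → run B
t=2: queue=[B,H] q_used=2 → run B
t=3: queue=[B,H,C] q_used=3 → run B
t=4: queue=[H,C] q_used=0 → run H
t=5: queue=[H,C,F] q_used=1 → run H
t=6: queue=[H,C,F] q_used=2 → run H
t=7: queue=[C,F] q_used=0 → run C
t=8: queue=[C,F] q_used=1 → run C
t=9: queue=[C,F] q_used=2 → run C
t=10: queue=[C,F] q_used=3 → run C
t=11: queue=[F,C] q_used=0 → run F
t=12: queue=[F,C] q_used=1 → run F
t=13: queue=[C] q_used=0 → run C
t=14: queue=[C] q_used=1 → run C
t=15: queue=[C] q_used=2 → run C
t=16: queue=[C] q_used=3 → run C
t=17: (idle)
t=18: (idle)
t=19: (idle)
t=20: (idle)
t=21: (idle)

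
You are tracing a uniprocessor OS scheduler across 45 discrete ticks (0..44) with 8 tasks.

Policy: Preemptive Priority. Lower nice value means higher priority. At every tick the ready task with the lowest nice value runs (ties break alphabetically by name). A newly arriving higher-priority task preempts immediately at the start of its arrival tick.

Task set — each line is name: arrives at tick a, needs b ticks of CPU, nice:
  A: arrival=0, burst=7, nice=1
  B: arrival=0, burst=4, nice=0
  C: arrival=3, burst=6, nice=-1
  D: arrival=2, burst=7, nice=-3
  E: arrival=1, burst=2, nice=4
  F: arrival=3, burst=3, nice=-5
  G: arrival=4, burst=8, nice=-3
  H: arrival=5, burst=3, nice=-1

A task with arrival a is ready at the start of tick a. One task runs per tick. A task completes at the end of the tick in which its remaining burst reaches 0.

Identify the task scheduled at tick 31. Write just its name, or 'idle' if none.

running at tick 31 = A

t=0: ready={A,B} → run B
t=1: ready={A,B,E} → run B
t=2: ready={A,B,D,E} → run D
t=3: ready={A,B,C,D,E,F} → run F
t=4: ready={A,B,C,D,E,F,G} → run F
t=5: ready={A,B,C,D,E,F,G,H} → run F
t=6: ready={A,B,C,D,E,G,H} → run D
t=7: ready={A,B,C,D,E,G,H} → run D
t=8: ready={A,B,C,D,E,G,H} → run D
t=9: ready={A,B,C,D,E,G,H} → run D
t=10: ready={A,B,C,D,E,G,H} → run D
t=11: ready={A,B,C,D,E,G,H} → run D
t=12: ready={A,B,C,E,G,H} → run G
t=13: ready={A,B,C,E,G,H} → run G
t=14: ready={A,B,C,E,G,H} → run G
t=15: ready={A,B,C,E,G,H} → run G
t=16: ready={A,B,C,E,G,H} → run G
t=17: ready={A,B,C,E,G,H} → run G
t=18: ready={A,B,C,E,G,H} → run G
t=19: ready={A,B,C,E,G,H} → run G
t=20: ready={A,B,C,E,H} → run C
t=21: ready={A,B,C,E,H} → run C
t=22: ready={A,B,C,E,H} → run C
t=23: ready={A,B,C,E,H} → run C
t=24: ready={A,B,C,E,H} → run C
t=25: ready={A,B,C,E,H} → run C
t=26: ready={A,B,E,H} → run H
t=27: ready={A,B,E,H} → run H
t=28: ready={A,B,E,H} → run H
t=29: ready={A,B,E} → run B
t=30: ready={A,B,E} → run B
t=31: ready={A,E} → run A
t=32: ready={A,E} → run A
t=33: ready={A,E} → run A
t=34: ready={A,E} → run A
t=35: ready={A,E} → run A
t=36: ready={A,E} → run A
t=37: ready={A,E} → run A
t=38: ready={E} → run E
t=39: ready={E} → run E
t=40: (idle)
t=41: (idle)
t=42: (idle)
t=43: (idle)
t=44: (idle)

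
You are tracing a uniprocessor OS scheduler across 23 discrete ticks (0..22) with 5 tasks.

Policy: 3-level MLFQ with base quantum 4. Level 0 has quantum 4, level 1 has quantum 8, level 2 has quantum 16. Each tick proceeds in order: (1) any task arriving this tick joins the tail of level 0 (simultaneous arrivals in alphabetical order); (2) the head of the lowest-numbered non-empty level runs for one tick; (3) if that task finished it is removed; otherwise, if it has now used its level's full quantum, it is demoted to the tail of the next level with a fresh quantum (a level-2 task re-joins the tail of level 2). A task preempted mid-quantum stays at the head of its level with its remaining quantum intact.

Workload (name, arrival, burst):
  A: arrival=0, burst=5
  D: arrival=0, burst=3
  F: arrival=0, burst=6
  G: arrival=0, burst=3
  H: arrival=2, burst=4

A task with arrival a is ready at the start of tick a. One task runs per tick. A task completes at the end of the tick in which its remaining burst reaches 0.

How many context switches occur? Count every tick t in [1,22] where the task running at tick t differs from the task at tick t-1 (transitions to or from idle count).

t=0: L0/L1/L2 = ADFG/-/- → run A
t=1: L0/L1/L2 = ADFG/-/- → run A
t=2: L0/L1/L2 = ADFGH/-/- → run A
t=3: L0/L1/L2 = ADFGH/-/- → run A
t=4: L0/L1/L2 = DFGH/A/- → run D
t=5: L0/L1/L2 = DFGH/A/- → run D
t=6: L0/L1/L2 = DFGH/A/- → run D
t=7: L0/L1/L2 = FGH/A/- → run F
t=8: L0/L1/L2 = FGH/A/- → run F
t=9: L0/L1/L2 = FGH/A/- → run F
t=10: L0/L1/L2 = FGH/A/- → run F
t=11: L0/L1/L2 = GH/AF/- → run G
t=12: L0/L1/L2 = GH/AF/- → run G
t=13: L0/L1/L2 = GH/AF/- → run G
t=14: L0/L1/L2 = H/AF/- → run H
t=15: L0/L1/L2 = H/AF/- → run H
t=16: L0/L1/L2 = H/AF/- → run H
t=17: L0/L1/L2 = H/AF/- → run H
t=18: L0/L1/L2 = -/AF/- → run A
t=19: L0/L1/L2 = -/F/- → run F
t=20: L0/L1/L2 = -/F/- → run F
t=21: (idle)
t=22: (idle)

context switches = 7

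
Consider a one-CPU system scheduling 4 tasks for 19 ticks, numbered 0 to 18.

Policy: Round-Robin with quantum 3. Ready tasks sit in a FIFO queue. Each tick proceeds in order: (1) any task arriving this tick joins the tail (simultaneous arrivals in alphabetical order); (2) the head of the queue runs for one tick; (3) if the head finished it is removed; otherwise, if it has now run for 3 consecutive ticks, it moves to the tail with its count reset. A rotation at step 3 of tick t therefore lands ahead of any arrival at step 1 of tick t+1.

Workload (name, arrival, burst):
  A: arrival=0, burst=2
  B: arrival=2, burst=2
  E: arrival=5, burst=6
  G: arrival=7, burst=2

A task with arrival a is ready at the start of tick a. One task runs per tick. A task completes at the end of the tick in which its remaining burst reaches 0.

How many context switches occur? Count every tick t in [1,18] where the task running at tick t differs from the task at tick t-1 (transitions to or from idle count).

context switches = 6

t=0: queue=[A] q_used=0 → run A
t=1: queue=[A] q_used=1 → run A
t=2: queue=[B] q_used=0 → run B
t=3: queue=[B] q_used=1 → run B
t=4: (idle)
t=5: queue=[E] q_used=0 → run E
t=6: queue=[E] q_used=1 → run E
t=7: queue=[E,G] q_used=2 → run E
t=8: queue=[G,E] q_used=0 → run G
t=9: queue=[G,E] q_used=1 → run G
t=10: queue=[E] q_used=0 → run E
t=11: queue=[E] q_used=1 → run E
t=12: queue=[E] q_used=2 → run E
t=13: (idle)
t=14: (idle)
t=15: (idle)
t=16: (idle)
t=17: (idle)
t=18: (idle)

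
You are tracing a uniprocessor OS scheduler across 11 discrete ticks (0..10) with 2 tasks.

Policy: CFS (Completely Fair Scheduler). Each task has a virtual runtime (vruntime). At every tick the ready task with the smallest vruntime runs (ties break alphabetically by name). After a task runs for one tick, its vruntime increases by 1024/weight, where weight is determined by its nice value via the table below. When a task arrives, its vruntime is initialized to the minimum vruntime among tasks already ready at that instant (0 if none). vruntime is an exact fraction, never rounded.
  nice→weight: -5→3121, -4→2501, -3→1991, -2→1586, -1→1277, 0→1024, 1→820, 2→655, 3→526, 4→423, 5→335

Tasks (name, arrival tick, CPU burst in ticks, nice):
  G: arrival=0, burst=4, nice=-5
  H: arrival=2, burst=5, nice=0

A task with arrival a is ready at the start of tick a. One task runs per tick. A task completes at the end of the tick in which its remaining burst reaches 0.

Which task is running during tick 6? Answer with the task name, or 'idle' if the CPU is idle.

running at tick 6 = H

t=0: vr[G=0] → run G
t=1: vr[G=1024/3121] → run G
t=2: vr[G=2048/3121 H=2048/3121] → run G
t=3: vr[G=3072/3121 H=2048/3121] → run H
t=4: vr[G=3072/3121 H=5169/3121] → run G
t=5: vr[H=5169/3121] → run H
t=6: vr[H=8290/3121] → run H
t=7: vr[H=11411/3121] → run H
t=8: vr[H=14532/3121] → run H
t=9: (idle)
t=10: (idle)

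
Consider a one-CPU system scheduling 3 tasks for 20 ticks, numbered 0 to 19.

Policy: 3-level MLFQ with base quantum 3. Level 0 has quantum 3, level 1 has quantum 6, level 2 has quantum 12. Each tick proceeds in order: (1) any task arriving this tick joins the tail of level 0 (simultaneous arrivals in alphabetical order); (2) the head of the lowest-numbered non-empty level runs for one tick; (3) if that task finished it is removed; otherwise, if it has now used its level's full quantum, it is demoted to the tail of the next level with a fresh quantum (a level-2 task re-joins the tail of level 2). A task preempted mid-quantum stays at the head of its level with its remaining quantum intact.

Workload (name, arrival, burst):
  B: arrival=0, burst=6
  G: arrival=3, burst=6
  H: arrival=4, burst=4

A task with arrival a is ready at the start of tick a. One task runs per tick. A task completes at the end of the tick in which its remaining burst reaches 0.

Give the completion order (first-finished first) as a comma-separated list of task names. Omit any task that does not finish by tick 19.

t=0: L0/L1/L2 = B/-/- → run B
t=1: L0/L1/L2 = B/-/- → run B
t=2: L0/L1/L2 = B/-/- → run B
t=3: L0/L1/L2 = G/B/- → run G
t=4: L0/L1/L2 = GH/B/- → run G
t=5: L0/L1/L2 = GH/B/- → run G
t=6: L0/L1/L2 = H/BG/- → run H
t=7: L0/L1/L2 = H/BG/- → run H
t=8: L0/L1/L2 = H/BG/- → run H
t=9: L0/L1/L2 = -/BGH/- → run B
t=10: L0/L1/L2 = -/BGH/- → run B
t=11: L0/L1/L2 = -/BGH/- → run B
t=12: L0/L1/L2 = -/GH/- → run G
t=13: L0/L1/L2 = -/GH/- → run G
t=14: L0/L1/L2 = -/GH/- → run G
t=15: L0/L1/L2 = -/H/- → run H
t=16: (idle)
t=17: (idle)
t=18: (idle)
t=19: (idle)

completion order = B, G, H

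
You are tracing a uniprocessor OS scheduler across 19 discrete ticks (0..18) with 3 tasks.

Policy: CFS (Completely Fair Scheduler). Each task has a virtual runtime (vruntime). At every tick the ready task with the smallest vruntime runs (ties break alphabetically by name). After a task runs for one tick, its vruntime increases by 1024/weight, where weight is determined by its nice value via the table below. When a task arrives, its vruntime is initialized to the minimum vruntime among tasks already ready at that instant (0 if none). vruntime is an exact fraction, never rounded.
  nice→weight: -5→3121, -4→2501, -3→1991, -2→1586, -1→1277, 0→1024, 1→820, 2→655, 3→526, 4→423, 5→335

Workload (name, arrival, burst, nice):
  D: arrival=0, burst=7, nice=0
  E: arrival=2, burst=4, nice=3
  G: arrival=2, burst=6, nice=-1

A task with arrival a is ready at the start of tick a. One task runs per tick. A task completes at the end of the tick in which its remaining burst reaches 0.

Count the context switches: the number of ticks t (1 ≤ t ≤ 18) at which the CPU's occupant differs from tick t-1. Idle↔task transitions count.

t=0: vr[D=0] → run D
t=1: vr[D=1] → run D
t=2: vr[D=2 E=2 G=2] → run D
t=3: vr[D=3 E=2 G=2] → run E
t=4: vr[D=3 E=1038/263 G=2] → run G
t=5: vr[D=3 E=1038/263 G=3578/1277] → run G
t=6: vr[D=3 E=1038/263 G=4602/1277] → run D
t=7: vr[D=4 E=1038/263 G=4602/1277] → run G
t=8: vr[D=4 E=1038/263 G=5626/1277] → run E
t=9: vr[D=4 E=1550/263 G=5626/1277] → run D
t=10: vr[D=5 E=1550/263 G=5626/1277] → run G
t=11: vr[D=5 E=1550/263 G=6650/1277] → run D
t=12: vr[D=6 E=1550/263 G=6650/1277] → run G
t=13: vr[D=6 E=1550/263 G=7674/1277] → run E
t=14: vr[D=6 E=2062/263 G=7674/1277] → run D
t=15: vr[E=2062/263 G=7674/1277] → run G
t=16: vr[E=2062/263] → run E
t=17: (idle)
t=18: (idle)

context switches = 14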